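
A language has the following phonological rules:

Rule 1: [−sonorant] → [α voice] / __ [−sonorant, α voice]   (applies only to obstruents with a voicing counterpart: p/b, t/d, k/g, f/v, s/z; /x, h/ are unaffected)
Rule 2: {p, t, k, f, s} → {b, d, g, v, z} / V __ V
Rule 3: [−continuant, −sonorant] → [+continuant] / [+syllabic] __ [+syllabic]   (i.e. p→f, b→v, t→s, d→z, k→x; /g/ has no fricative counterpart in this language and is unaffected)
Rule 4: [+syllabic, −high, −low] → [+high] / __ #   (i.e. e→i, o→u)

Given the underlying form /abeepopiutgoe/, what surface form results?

aveevoviudgoi

Rule 1 (regressive voicing assimilation): /t/ precedes the voiced obstruent /g/, so it voices to [d] by assimilation. /abeepopiutgoe/ → abeepopiudgoe.
Rule 2 (intervocalic voicing): /p/ is a voiceless obstruent between vowels /e/ and /o/, so it voices to [b]. /p/ is a voiceless obstruent between vowels /o/ and /i/, so it voices to [b]. /abeepopiudgoe/ → abeebobiudgoe.
Rule 3 (intervocalic spirantization): /b/ is a stop between vowels /a/ and /e/, so it spirantizes to the fricative [v]. /b/ is a stop between vowels /e/ and /o/, so it spirantizes to the fricative [v]. /b/ is a stop between vowels /o/ and /i/, so it spirantizes to the fricative [v]. /abeebobiudgoe/ → aveevoviudgoe.
Rule 4 (final vowel raising): /e/ is a mid vowel in word-final position, so it raises to [i]. /aveevoviudgoe/ → aveevoviudgoi.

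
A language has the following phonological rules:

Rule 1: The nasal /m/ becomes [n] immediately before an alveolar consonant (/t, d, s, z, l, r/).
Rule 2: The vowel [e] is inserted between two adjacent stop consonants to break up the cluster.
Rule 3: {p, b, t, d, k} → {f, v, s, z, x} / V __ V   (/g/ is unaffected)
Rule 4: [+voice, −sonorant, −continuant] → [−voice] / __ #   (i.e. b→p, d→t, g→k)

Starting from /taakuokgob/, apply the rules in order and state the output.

taaxuoxegop

Rule 1 (nasal place assimilation): no segment meets the environment; /taakuokgob/ is unchanged.
Rule 2 (stop-cluster e-epenthesis): /k/ and /g/ form a stop–stop cluster, so [e] is inserted between them. /taakuokgob/ → taakuokegob.
Rule 3 (intervocalic spirantization): /k/ is a stop between vowels /a/ and /u/, so it spirantizes to the fricative [x]. /k/ is a stop between vowels /o/ and /e/, so it spirantizes to the fricative [x]. /taakuokegob/ → taaxuoxegob.
Rule 4 (final devoicing): /b/ is a voiced stop in word-final position, so it devoices to [p]. /taaxuoxegob/ → taaxuoxegop.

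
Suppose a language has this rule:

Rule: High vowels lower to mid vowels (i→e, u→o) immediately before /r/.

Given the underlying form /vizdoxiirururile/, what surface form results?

/i/ is a high vowel immediately before /r/, so it lowers to [e].
/u/ is a high vowel immediately before /r/, so it lowers to [o].
/u/ is a high vowel immediately before /r/, so it lowers to [o].
The other instances of /i/ do not occur in the required environment and remain unchanged.
Surface form: [vizdoxierororile].

vizdoxierororile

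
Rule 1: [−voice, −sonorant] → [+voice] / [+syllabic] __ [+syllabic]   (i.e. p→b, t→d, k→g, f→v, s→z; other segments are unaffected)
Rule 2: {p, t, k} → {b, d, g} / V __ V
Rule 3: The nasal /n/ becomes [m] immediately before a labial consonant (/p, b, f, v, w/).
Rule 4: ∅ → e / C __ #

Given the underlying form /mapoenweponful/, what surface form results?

maboemwebomfule

Rule 1 (intervocalic voicing): /p/ is a voiceless obstruent between vowels /a/ and /o/, so it voices to [b]. /p/ is a voiceless obstruent between vowels /e/ and /o/, so it voices to [b]. /mapoenweponful/ → maboenwebonful.
Rule 2 (intervocalic voicing): no segment meets the environment; /maboenwebonful/ is unchanged.
Rule 3 (nasal place assimilation): /n/ precedes the labial consonant /w/, so it assimilates in place to [m]. /n/ precedes the labial consonant /f/, so it assimilates in place to [m]. /maboenwebonful/ → maboemwebomful.
Rule 4 (final e-epenthesis): the form ends in the consonant /l/, so [e] is inserted word-finally. /maboemwebomful/ → maboemwebomfule.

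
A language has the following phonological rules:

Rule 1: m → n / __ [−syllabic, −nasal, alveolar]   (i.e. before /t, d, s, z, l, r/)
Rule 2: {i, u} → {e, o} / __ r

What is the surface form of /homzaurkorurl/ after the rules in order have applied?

honzaorkororl

Rule 1 (nasal place assimilation): /m/ precedes the alveolar consonant /z/, so it assimilates in place to [n]. /homzaurkorurl/ → honzaurkorurl.
Rule 2 (pre-rhotic lowering): /u/ is a high vowel immediately before /r/, so it lowers to [o]. /u/ is a high vowel immediately before /r/, so it lowers to [o]. /honzaurkorurl/ → honzaorkororl.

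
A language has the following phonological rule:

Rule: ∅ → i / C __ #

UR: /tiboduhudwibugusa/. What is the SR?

No segment of /tiboduhudwibugusa/ meets the structural description of the rule, so the form surfaces unchanged.

tiboduhudwibugusa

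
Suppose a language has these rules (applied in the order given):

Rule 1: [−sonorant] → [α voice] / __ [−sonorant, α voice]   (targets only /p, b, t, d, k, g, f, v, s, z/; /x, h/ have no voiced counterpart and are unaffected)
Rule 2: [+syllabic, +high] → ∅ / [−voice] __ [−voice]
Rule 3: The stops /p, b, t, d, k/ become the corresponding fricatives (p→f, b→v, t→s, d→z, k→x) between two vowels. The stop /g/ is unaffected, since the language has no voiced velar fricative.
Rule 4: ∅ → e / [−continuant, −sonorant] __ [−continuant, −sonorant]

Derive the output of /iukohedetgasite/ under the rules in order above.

Rule 1 (regressive voicing assimilation): /t/ precedes the voiced obstruent /g/, so it voices to [d] by assimilation. /iukohedetgasite/ → iukohededgasite.
Rule 2 (high vowel syncope): /i/ is a high vowel flanked by voiceless consonants /s/ and /t/, so it deletes. /iukohededgasite/ → iukohededgaste.
Rule 3 (intervocalic spirantization): /k/ is a stop between vowels /u/ and /o/, so it spirantizes to the fricative [x]. /d/ is a stop between vowels /e/ and /e/, so it spirantizes to the fricative [z]. /iukohededgaste/ → iuxohezedgaste.
Rule 4 (stop-cluster e-epenthesis): /d/ and /g/ form a stop–stop cluster, so [e] is inserted between them. /iuxohezedgaste/ → iuxohezedegaste.

iuxohezedegaste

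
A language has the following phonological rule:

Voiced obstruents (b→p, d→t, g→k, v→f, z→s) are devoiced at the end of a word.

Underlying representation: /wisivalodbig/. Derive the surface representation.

wisivalodbik

Scanning /wisivalodbig/: /v/ at position 5 is not in the conditioning environment; /d/ at position 9 is not in the conditioning environment; /b/ at position 10 is not in the conditioning environment; /g/ is a voiced obstruent in word-final position, so it devoices to [k].
Result: [wisivalodbik].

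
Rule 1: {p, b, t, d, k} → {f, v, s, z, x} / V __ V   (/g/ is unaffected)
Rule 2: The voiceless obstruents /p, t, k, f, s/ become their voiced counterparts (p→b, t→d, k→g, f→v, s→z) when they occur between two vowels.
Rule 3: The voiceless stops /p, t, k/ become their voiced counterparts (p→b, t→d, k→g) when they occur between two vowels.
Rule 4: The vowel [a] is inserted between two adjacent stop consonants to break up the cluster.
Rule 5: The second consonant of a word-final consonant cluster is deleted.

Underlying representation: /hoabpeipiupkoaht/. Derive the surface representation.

Rule 1 (intervocalic spirantization): /p/ is a stop between vowels /i/ and /i/, so it spirantizes to the fricative [f]. /hoabpeipiupkoaht/ → hoabpeifiupkoaht.
Rule 2 (intervocalic voicing): /f/ is a voiceless obstruent between vowels /i/ and /i/, so it voices to [v]. /hoabpeifiupkoaht/ → hoabpeiviupkoaht.
Rule 3 (intervocalic voicing): no segment meets the environment; /hoabpeiviupkoaht/ is unchanged.
Rule 4 (stop-cluster a-epenthesis): /b/ and /p/ form a stop–stop cluster, so [a] is inserted between them. /p/ and /k/ form a stop–stop cluster, so [a] is inserted between them. /hoabpeiviupkoaht/ → hoabapeiviupakoaht.
Rule 5 (final cluster simplification): /t/ is the second consonant of a word-final cluster /ht/, so it deletes. /hoabapeiviupakoaht/ → hoabapeiviupakoah.

hoabapeiviupakoah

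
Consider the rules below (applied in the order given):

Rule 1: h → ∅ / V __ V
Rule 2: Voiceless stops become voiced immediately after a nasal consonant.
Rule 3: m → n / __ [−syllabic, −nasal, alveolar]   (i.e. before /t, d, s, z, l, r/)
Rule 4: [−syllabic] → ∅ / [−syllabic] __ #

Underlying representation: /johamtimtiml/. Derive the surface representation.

Rule 1 (intervocalic h-deletion): /h/ occurs between vowels /o/ and /a/, so it deletes. /johamtimtiml/ → joamtimtiml.
Rule 2 (post-nasal voicing): /t/ is a voiceless stop immediately after the nasal /m/, so it voices to [d]. /t/ is a voiceless stop immediately after the nasal /m/, so it voices to [d]. /joamtimtiml/ → joamdimdiml.
Rule 3 (nasal place assimilation): /m/ precedes the alveolar consonant /d/, so it assimilates in place to [n]. /m/ precedes the alveolar consonant /d/, so it assimilates in place to [n]. /m/ precedes the alveolar consonant /l/, so it assimilates in place to [n]. /joamdimdiml/ → joandindinl.
Rule 4 (final cluster simplification): /l/ is the second consonant of a word-final cluster /nl/, so it deletes. /joandindinl/ → joandindin.

joandindin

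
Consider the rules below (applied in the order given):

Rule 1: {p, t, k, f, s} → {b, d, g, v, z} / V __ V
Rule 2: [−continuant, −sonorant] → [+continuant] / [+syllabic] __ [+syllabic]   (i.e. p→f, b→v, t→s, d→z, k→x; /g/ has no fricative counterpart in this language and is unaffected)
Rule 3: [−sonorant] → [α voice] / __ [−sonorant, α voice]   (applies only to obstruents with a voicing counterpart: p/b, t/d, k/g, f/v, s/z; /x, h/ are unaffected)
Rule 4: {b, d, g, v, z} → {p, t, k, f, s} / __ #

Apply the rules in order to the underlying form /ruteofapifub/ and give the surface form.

ruzeovavivup

Rule 1 (intervocalic voicing): /t/ is a voiceless obstruent between vowels /u/ and /e/, so it voices to [d]. /f/ is a voiceless obstruent between vowels /o/ and /a/, so it voices to [v]. /p/ is a voiceless obstruent between vowels /a/ and /i/, so it voices to [b]. /f/ is a voiceless obstruent between vowels /i/ and /u/, so it voices to [v]. /ruteofapifub/ → rudeovabivub.
Rule 2 (intervocalic spirantization): /d/ is a stop between vowels /u/ and /e/, so it spirantizes to the fricative [z]. /b/ is a stop between vowels /a/ and /i/, so it spirantizes to the fricative [v]. /rudeovabivub/ → ruzeovavivub.
Rule 3 (regressive voicing assimilation): no segment meets the environment; /ruzeovavivub/ is unchanged.
Rule 4 (final devoicing): /b/ is a voiced obstruent in word-final position, so it devoices to [p]. /ruzeovavivub/ → ruzeovavivup.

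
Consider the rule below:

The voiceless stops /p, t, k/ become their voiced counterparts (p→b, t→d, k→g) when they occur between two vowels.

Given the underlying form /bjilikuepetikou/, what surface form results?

/k/ is a voiceless stop between vowels /i/ and /u/, so it voices to [g].
/p/ is a voiceless stop between vowels /e/ and /e/, so it voices to [b].
/t/ is a voiceless stop between vowels /e/ and /i/, so it voices to [d].
/k/ is a voiceless stop between vowels /i/ and /o/, so it voices to [g].
Surface form: [bjiliguebedigou].

bjiliguebedigou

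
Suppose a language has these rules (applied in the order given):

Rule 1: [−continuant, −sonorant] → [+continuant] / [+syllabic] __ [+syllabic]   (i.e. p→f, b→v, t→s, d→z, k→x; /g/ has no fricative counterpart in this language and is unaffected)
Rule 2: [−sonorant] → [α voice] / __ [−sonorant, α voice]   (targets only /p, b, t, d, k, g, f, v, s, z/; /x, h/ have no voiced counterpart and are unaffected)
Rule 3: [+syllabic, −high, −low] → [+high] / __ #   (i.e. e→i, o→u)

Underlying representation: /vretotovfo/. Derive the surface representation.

vresosoffu

Rule 1 (intervocalic spirantization): /t/ is a stop between vowels /e/ and /o/, so it spirantizes to the fricative [s]. /t/ is a stop between vowels /o/ and /o/, so it spirantizes to the fricative [s]. /vretotovfo/ → vresosovfo.
Rule 2 (regressive voicing assimilation): /v/ precedes the voiceless obstruent /f/, so it devoices to [f] by assimilation. /vresosovfo/ → vresosoffo.
Rule 3 (final vowel raising): /o/ is a mid vowel in word-final position, so it raises to [u]. /vresosoffo/ → vresosoffu.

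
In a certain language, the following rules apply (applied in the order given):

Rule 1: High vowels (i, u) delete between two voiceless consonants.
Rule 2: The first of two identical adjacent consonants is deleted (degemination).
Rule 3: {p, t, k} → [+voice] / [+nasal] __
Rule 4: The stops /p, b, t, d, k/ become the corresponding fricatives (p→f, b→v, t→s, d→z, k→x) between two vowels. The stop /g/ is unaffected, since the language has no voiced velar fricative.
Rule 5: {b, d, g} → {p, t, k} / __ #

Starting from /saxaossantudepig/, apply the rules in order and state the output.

saxaosanduzefik

Rule 1 (high vowel syncope): no segment meets the environment; /saxaossantudepig/ is unchanged.
Rule 2 (degemination): /ss/ is a geminate; the first /s/ deletes. /saxaossantudepig/ → saxaosantudepig.
Rule 3 (post-nasal voicing): /t/ is a voiceless stop immediately after the nasal /n/, so it voices to [d]. /saxaosantudepig/ → saxaosandudepig.
Rule 4 (intervocalic spirantization): /d/ is a stop between vowels /u/ and /e/, so it spirantizes to the fricative [z]. /p/ is a stop between vowels /e/ and /i/, so it spirantizes to the fricative [f]. /saxaosandudepig/ → saxaosanduzefig.
Rule 5 (final devoicing): /g/ is a voiced stop in word-final position, so it devoices to [k]. /saxaosanduzefig/ → saxaosanduzefik.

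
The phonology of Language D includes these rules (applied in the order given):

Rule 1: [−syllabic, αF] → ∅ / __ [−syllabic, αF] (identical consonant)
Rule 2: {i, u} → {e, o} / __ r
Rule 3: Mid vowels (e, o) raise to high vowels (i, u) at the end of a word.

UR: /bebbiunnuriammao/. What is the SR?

Rule 1 (degemination): /bb/ is a geminate; the first /b/ deletes. /nn/ is a geminate; the first /n/ deletes. /mm/ is a geminate; the first /m/ deletes. /bebbiunnuriammao/ → bebiunuriamao.
Rule 2 (pre-rhotic lowering): /u/ is a high vowel immediately before /r/, so it lowers to [o]. /bebiunuriamao/ → bebiunoriamao.
Rule 3 (final vowel raising): /o/ is a mid vowel in word-final position, so it raises to [u]. /bebiunoriamao/ → bebiunoriamau.

bebiunoriamau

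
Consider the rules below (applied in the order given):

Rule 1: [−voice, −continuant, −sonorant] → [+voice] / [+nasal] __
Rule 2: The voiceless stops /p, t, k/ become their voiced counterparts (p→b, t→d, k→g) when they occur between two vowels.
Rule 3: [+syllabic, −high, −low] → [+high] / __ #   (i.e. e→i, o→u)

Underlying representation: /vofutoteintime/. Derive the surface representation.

vofudodeindimi

Rule 1 (post-nasal voicing): /t/ is a voiceless stop immediately after the nasal /n/, so it voices to [d]. /vofutoteintime/ → vofutoteindime.
Rule 2 (intervocalic voicing): /t/ is a voiceless stop between vowels /u/ and /o/, so it voices to [d]. /t/ is a voiceless stop between vowels /o/ and /e/, so it voices to [d]. /vofutoteindime/ → vofudodeindime.
Rule 3 (final vowel raising): /e/ is a mid vowel in word-final position, so it raises to [i]. /vofudodeindime/ → vofudodeindimi.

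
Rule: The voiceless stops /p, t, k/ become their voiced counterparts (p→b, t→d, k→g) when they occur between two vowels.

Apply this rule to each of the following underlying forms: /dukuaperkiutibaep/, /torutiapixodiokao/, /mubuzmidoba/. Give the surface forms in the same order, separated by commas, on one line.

/dukuaperkiutibaep/: /k/ is a voiceless stop between vowels /u/ and /u/, so it voices to [g]. /p/ is a voiceless stop between vowels /a/ and /e/, so it voices to [b]. /t/ is a voiceless stop between vowels /u/ and /i/, so it voices to [d]. → [duguaberkiudibaep].
/torutiapixodiokao/: /t/ is a voiceless stop between vowels /u/ and /i/, so it voices to [d]. /p/ is a voiceless stop between vowels /a/ and /i/, so it voices to [b]. /k/ is a voiceless stop between vowels /o/ and /a/, so it voices to [g]. → [torudiabixodiogao].
/mubuzmidoba/: the rule's environment is not met; surfaces unchanged as [mubuzmidoba].

duguaberkiudibaep, torudiabixodiogao, mubuzmidoba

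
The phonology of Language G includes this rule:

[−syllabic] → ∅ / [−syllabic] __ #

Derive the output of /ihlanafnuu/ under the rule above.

No segment of /ihlanafnuu/ meets the structural description of the rule, so the form surfaces unchanged.

ihlanafnuu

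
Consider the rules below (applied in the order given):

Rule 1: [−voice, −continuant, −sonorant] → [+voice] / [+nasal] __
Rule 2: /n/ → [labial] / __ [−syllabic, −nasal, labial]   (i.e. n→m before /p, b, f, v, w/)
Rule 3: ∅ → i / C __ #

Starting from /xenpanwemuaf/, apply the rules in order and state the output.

xembamwemuafi

Rule 1 (post-nasal voicing): /p/ is a voiceless stop immediately after the nasal /n/, so it voices to [b]. /xenpanwemuaf/ → xenbanwemuaf.
Rule 2 (nasal place assimilation): /n/ precedes the labial consonant /b/, so it assimilates in place to [m]. /n/ precedes the labial consonant /w/, so it assimilates in place to [m]. /xenbanwemuaf/ → xembamwemuaf.
Rule 3 (final i-epenthesis): the form ends in the consonant /f/, so [i] is inserted word-finally. /xembamwemuaf/ → xembamwemuafi.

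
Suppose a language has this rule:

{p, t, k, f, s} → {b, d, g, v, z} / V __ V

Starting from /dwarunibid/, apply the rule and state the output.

No segment of /dwarunibid/ meets the structural description of the rule, so the form surfaces unchanged.

dwarunibid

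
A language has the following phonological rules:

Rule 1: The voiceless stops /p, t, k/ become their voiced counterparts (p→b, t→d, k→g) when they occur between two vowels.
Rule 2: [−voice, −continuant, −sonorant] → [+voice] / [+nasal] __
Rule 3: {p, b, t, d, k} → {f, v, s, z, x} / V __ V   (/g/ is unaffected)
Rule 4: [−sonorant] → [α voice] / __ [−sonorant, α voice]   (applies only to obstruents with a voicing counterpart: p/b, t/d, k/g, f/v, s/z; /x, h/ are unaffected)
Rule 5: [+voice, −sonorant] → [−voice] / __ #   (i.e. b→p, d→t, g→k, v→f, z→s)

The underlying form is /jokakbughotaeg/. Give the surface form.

jogagbukhozaek

Rule 1 (intervocalic voicing): /k/ is a voiceless stop between vowels /o/ and /a/, so it voices to [g]. /t/ is a voiceless stop between vowels /o/ and /a/, so it voices to [d]. /jokakbughotaeg/ → jogakbughodaeg.
Rule 2 (post-nasal voicing): no segment meets the environment; /jogakbughodaeg/ is unchanged.
Rule 3 (intervocalic spirantization): /d/ is a stop between vowels /o/ and /a/, so it spirantizes to the fricative [z]. /jogakbughodaeg/ → jogakbughozaeg.
Rule 4 (regressive voicing assimilation): /k/ precedes the voiced obstruent /b/, so it voices to [g] by assimilation. /g/ precedes the voiceless obstruent /h/, so it devoices to [k] by assimilation. /jogakbughozaeg/ → jogagbukhozaeg.
Rule 5 (final devoicing): /g/ is a voiced obstruent in word-final position, so it devoices to [k]. /jogagbukhozaeg/ → jogagbukhozaek.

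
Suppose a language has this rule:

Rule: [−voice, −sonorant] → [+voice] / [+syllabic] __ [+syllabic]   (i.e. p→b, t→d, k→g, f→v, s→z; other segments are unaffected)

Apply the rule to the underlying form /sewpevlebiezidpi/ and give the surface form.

No segment of /sewpevlebiezidpi/ meets the structural description of the rule, so the form surfaces unchanged.

sewpevlebiezidpi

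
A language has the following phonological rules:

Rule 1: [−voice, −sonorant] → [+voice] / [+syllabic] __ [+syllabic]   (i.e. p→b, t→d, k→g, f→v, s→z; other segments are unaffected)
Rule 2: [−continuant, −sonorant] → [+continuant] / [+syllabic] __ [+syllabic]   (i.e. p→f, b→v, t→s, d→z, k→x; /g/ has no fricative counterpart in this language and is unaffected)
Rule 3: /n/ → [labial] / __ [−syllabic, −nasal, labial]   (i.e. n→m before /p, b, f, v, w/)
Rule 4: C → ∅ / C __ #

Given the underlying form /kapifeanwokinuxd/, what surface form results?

kaviveamwoginux

Rule 1 (intervocalic voicing): /p/ is a voiceless obstruent between vowels /a/ and /i/, so it voices to [b]. /f/ is a voiceless obstruent between vowels /i/ and /e/, so it voices to [v]. /k/ is a voiceless obstruent between vowels /o/ and /i/, so it voices to [g]. /kapifeanwokinuxd/ → kabiveanwoginuxd.
Rule 2 (intervocalic spirantization): /b/ is a stop between vowels /a/ and /i/, so it spirantizes to the fricative [v]. /kabiveanwoginuxd/ → kaviveanwoginuxd.
Rule 3 (nasal place assimilation): /n/ precedes the labial consonant /w/, so it assimilates in place to [m]. /kaviveanwoginuxd/ → kaviveamwoginuxd.
Rule 4 (final cluster simplification): /d/ is the second consonant of a word-final cluster /xd/, so it deletes. /kaviveamwoginuxd/ → kaviveamwoginux.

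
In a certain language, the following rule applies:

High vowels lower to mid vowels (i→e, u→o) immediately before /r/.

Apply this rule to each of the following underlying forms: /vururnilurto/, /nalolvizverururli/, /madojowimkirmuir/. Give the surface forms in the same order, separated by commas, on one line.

/vururnilurto/: /u/ is a high vowel immediately before /r/, so it lowers to [o]. /u/ is a high vowel immediately before /r/, so it lowers to [o]. /u/ is a high vowel immediately before /r/, so it lowers to [o]. → [vorornilorto].
/nalolvizverururli/: /u/ is a high vowel immediately before /r/, so it lowers to [o]. /u/ is a high vowel immediately before /r/, so it lowers to [o]. → [nalolvizverororli].
/madojowimkirmuir/: /i/ is a high vowel immediately before /r/, so it lowers to [e]. /i/ is a high vowel immediately before /r/, so it lowers to [e]. → [madojowimkermuer].

vorornilorto, nalolvizverororli, madojowimkermuer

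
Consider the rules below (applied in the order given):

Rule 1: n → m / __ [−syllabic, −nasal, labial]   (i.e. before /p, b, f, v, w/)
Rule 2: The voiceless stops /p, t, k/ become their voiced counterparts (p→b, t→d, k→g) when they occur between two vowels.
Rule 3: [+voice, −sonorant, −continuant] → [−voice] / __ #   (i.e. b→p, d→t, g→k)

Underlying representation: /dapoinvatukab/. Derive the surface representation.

Rule 1 (nasal place assimilation): /n/ precedes the labial consonant /v/, so it assimilates in place to [m]. /dapoinvatukab/ → dapoimvatukab.
Rule 2 (intervocalic voicing): /p/ is a voiceless stop between vowels /a/ and /o/, so it voices to [b]. /t/ is a voiceless stop between vowels /a/ and /u/, so it voices to [d]. /k/ is a voiceless stop between vowels /u/ and /a/, so it voices to [g]. /dapoimvatukab/ → daboimvadugab.
Rule 3 (final devoicing): /b/ is a voiced stop in word-final position, so it devoices to [p]. /daboimvadugab/ → daboimvadugap.

daboimvadugap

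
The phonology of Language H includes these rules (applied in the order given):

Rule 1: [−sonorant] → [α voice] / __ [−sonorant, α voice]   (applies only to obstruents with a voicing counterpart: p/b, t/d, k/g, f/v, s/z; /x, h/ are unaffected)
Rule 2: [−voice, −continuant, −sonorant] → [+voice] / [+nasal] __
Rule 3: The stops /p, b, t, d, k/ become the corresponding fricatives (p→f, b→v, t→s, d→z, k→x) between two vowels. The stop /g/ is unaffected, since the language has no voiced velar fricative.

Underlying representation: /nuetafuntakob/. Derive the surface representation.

nuesafundaxob

Rule 1 (regressive voicing assimilation): no segment meets the environment; /nuetafuntakob/ is unchanged.
Rule 2 (post-nasal voicing): /t/ is a voiceless stop immediately after the nasal /n/, so it voices to [d]. /nuetafuntakob/ → nuetafundakob.
Rule 3 (intervocalic spirantization): /t/ is a stop between vowels /e/ and /a/, so it spirantizes to the fricative [s]. /k/ is a stop between vowels /a/ and /o/, so it spirantizes to the fricative [x]. /nuetafundakob/ → nuesafundaxob.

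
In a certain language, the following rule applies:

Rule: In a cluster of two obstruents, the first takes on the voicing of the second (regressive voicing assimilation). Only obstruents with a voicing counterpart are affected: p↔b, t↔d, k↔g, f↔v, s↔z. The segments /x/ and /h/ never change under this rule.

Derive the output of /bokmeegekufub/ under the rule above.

No segment of /bokmeegekufub/ meets the structural description of the rule, so the form surfaces unchanged.

bokmeegekufub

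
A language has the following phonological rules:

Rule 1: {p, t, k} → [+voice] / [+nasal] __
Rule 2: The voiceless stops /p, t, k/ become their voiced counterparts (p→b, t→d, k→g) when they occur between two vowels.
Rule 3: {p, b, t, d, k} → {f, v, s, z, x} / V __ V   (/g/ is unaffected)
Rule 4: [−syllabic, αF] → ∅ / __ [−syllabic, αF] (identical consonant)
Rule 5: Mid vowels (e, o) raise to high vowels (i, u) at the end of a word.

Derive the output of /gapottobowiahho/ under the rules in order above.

Rule 1 (post-nasal voicing): no segment meets the environment; /gapottobowiahho/ is unchanged.
Rule 2 (intervocalic voicing): /p/ is a voiceless stop between vowels /a/ and /o/, so it voices to [b]. /gapottobowiahho/ → gabottobowiahho.
Rule 3 (intervocalic spirantization): /b/ is a stop between vowels /a/ and /o/, so it spirantizes to the fricative [v]. /b/ is a stop between vowels /o/ and /o/, so it spirantizes to the fricative [v]. /gabottobowiahho/ → gavottovowiahho.
Rule 4 (degemination): /tt/ is a geminate; the first /t/ deletes. /hh/ is a geminate; the first /h/ deletes. /gavottovowiahho/ → gavotovowiaho.
Rule 5 (final vowel raising): /o/ is a mid vowel in word-final position, so it raises to [u]. /gavotovowiaho/ → gavotovowiahu.

gavotovowiahu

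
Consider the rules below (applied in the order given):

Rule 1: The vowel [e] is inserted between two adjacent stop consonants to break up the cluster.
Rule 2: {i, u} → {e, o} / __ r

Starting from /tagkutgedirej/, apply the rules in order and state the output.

Rule 1 (stop-cluster e-epenthesis): /g/ and /k/ form a stop–stop cluster, so [e] is inserted between them. /t/ and /g/ form a stop–stop cluster, so [e] is inserted between them. /tagkutgedirej/ → tagekutegedirej.
Rule 2 (pre-rhotic lowering): /i/ is a high vowel immediately before /r/, so it lowers to [e]. /tagekutegedirej/ → tagekutegederej.

tagekutegederej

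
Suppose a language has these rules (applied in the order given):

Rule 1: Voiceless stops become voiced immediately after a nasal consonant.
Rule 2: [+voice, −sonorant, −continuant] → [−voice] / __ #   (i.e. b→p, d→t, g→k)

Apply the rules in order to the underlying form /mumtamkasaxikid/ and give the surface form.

mumdamgasaxikit

Rule 1 (post-nasal voicing): /t/ is a voiceless stop immediately after the nasal /m/, so it voices to [d]. /k/ is a voiceless stop immediately after the nasal /m/, so it voices to [g]. /mumtamkasaxikid/ → mumdamgasaxikid.
Rule 2 (final devoicing): /d/ is a voiced stop in word-final position, so it devoices to [t]. /mumdamgasaxikid/ → mumdamgasaxikit.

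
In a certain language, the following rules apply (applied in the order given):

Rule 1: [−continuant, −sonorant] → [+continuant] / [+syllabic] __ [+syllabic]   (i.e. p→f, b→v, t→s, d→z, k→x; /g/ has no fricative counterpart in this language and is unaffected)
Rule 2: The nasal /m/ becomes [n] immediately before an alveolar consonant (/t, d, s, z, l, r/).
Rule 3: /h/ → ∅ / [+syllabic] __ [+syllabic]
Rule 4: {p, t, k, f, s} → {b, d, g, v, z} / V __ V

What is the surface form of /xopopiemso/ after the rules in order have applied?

xovovienso

Rule 1 (intervocalic spirantization): /p/ is a stop between vowels /o/ and /o/, so it spirantizes to the fricative [f]. /p/ is a stop between vowels /o/ and /i/, so it spirantizes to the fricative [f]. /xopopiemso/ → xofofiemso.
Rule 2 (nasal place assimilation): /m/ precedes the alveolar consonant /s/, so it assimilates in place to [n]. /xofofiemso/ → xofofienso.
Rule 3 (intervocalic h-deletion): no segment meets the environment; /xofofienso/ is unchanged.
Rule 4 (intervocalic voicing): /f/ is a voiceless obstruent between vowels /o/ and /o/, so it voices to [v]. /f/ is a voiceless obstruent between vowels /o/ and /i/, so it voices to [v]. /xofofienso/ → xovovienso.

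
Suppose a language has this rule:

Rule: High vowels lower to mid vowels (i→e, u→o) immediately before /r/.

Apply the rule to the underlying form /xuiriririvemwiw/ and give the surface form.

/i/ is a high vowel immediately before /r/, so it lowers to [e].
/i/ is a high vowel immediately before /r/, so it lowers to [e].
/i/ is a high vowel immediately before /r/, so it lowers to [e].
The other instances of /u/, /i/ do not occur in the required environment and remain unchanged.
Surface form: [xuerererivemwiw].

xuerererivemwiw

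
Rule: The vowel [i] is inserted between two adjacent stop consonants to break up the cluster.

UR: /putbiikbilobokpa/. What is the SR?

putibiikibilobokipa

/t/ and /b/ form a stop–stop cluster, so [i] is inserted between them.
/k/ and /b/ form a stop–stop cluster, so [i] is inserted between them.
/k/ and /p/ form a stop–stop cluster, so [i] is inserted between them.
Surface form: [putibiikibilobokipa].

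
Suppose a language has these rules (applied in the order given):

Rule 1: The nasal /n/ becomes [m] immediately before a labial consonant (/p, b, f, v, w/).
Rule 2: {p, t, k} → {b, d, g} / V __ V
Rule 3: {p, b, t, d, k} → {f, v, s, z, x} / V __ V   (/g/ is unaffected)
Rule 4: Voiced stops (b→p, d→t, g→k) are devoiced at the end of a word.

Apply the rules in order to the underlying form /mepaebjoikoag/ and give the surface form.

Rule 1 (nasal place assimilation): no segment meets the environment; /mepaebjoikoag/ is unchanged.
Rule 2 (intervocalic voicing): /p/ is a voiceless stop between vowels /e/ and /a/, so it voices to [b]. /k/ is a voiceless stop between vowels /i/ and /o/, so it voices to [g]. /mepaebjoikoag/ → mebaebjoigoag.
Rule 3 (intervocalic spirantization): /b/ is a stop between vowels /e/ and /a/, so it spirantizes to the fricative [v]. /mebaebjoigoag/ → mevaebjoigoag.
Rule 4 (final devoicing): /g/ is a voiced stop in word-final position, so it devoices to [k]. /mevaebjoigoag/ → mevaebjoigoak.

mevaebjoigoak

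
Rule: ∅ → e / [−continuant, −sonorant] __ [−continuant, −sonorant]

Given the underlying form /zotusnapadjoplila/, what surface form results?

zotusnapadjoplila

No segment of /zotusnapadjoplila/ meets the structural description of the rule, so the form surfaces unchanged.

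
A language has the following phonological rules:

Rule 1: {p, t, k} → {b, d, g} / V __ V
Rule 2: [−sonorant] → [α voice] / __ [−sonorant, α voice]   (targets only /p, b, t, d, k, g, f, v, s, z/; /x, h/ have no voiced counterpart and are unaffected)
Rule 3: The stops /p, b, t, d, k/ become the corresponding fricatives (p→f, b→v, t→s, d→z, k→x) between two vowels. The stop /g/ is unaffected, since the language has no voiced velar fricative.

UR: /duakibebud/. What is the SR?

duagivevud

Rule 1 (intervocalic voicing): /k/ is a voiceless stop between vowels /a/ and /i/, so it voices to [g]. /duakibebud/ → duagibebud.
Rule 2 (regressive voicing assimilation): no segment meets the environment; /duagibebud/ is unchanged.
Rule 3 (intervocalic spirantization): /b/ is a stop between vowels /i/ and /e/, so it spirantizes to the fricative [v]. /b/ is a stop between vowels /e/ and /u/, so it spirantizes to the fricative [v]. /duagibebud/ → duagivevud.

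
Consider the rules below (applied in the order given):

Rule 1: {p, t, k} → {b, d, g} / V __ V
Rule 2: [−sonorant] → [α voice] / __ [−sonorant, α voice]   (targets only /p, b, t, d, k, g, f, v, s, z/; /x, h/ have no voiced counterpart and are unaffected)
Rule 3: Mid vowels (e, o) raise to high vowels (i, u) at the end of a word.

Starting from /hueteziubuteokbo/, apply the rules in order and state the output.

huedeziubudeogbu

Rule 1 (intervocalic voicing): /t/ is a voiceless stop between vowels /e/ and /e/, so it voices to [d]. /t/ is a voiceless stop between vowels /u/ and /e/, so it voices to [d]. /hueteziubuteokbo/ → huedeziubudeokbo.
Rule 2 (regressive voicing assimilation): /k/ precedes the voiced obstruent /b/, so it voices to [g] by assimilation. /huedeziubudeokbo/ → huedeziubudeogbo.
Rule 3 (final vowel raising): /o/ is a mid vowel in word-final position, so it raises to [u]. /huedeziubudeogbo/ → huedeziubudeogbu.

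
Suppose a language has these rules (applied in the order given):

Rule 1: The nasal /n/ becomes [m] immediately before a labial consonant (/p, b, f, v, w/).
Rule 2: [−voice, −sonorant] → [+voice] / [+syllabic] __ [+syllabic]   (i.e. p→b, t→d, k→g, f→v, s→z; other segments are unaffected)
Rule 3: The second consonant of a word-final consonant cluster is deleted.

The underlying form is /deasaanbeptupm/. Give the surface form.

deazaambeptup

Rule 1 (nasal place assimilation): /n/ precedes the labial consonant /b/, so it assimilates in place to [m]. /deasaanbeptupm/ → deasaambeptupm.
Rule 2 (intervocalic voicing): /s/ is a voiceless obstruent between vowels /a/ and /a/, so it voices to [z]. /deasaambeptupm/ → deazaambeptupm.
Rule 3 (final cluster simplification): /m/ is the second consonant of a word-final cluster /pm/, so it deletes. /deazaambeptupm/ → deazaambeptup.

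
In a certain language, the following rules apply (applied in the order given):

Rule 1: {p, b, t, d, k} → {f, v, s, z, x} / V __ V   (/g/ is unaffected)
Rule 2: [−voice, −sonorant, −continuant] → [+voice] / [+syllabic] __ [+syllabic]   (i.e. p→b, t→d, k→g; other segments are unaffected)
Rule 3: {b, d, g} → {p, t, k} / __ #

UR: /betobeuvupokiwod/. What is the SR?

besoveuvufoxiwot

Rule 1 (intervocalic spirantization): /t/ is a stop between vowels /e/ and /o/, so it spirantizes to the fricative [s]. /b/ is a stop between vowels /o/ and /e/, so it spirantizes to the fricative [v]. /p/ is a stop between vowels /u/ and /o/, so it spirantizes to the fricative [f]. /k/ is a stop between vowels /o/ and /i/, so it spirantizes to the fricative [x]. /betobeuvupokiwod/ → besoveuvufoxiwod.
Rule 2 (intervocalic voicing): no segment meets the environment; /besoveuvufoxiwod/ is unchanged.
Rule 3 (final devoicing): /d/ is a voiced stop in word-final position, so it devoices to [t]. /besoveuvufoxiwod/ → besoveuvufoxiwot.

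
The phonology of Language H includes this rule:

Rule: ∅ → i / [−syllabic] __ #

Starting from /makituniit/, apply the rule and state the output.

makituniiti

the form ends in the consonant /t/, so [i] is inserted word-finally.
Surface form: [makituniiti].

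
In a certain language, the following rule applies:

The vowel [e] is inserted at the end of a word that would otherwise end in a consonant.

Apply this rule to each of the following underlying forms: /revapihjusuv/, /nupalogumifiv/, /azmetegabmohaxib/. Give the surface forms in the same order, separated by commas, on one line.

/revapihjusuv/: the form ends in the consonant /v/, so [e] is inserted word-finally. → [revapihjusuve].
/nupalogumifiv/: the form ends in the consonant /v/, so [e] is inserted word-finally. → [nupalogumifive].
/azmetegabmohaxib/: the form ends in the consonant /b/, so [e] is inserted word-finally. → [azmetegabmohaxibe].

revapihjusuve, nupalogumifive, azmetegabmohaxibe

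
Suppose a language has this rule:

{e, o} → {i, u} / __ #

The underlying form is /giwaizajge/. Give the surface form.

/e/ is a mid vowel in word-final position, so it raises to [i].
Surface form: [giwaizajgi].

giwaizajgi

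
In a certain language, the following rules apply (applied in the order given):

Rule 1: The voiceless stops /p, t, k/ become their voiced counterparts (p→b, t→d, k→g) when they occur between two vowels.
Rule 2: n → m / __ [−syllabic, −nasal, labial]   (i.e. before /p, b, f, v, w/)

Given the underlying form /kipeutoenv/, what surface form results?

Rule 1 (intervocalic voicing): /p/ is a voiceless stop between vowels /i/ and /e/, so it voices to [b]. /t/ is a voiceless stop between vowels /u/ and /o/, so it voices to [d]. /kipeutoenv/ → kibeudoenv.
Rule 2 (nasal place assimilation): /n/ precedes the labial consonant /v/, so it assimilates in place to [m]. /kibeudoenv/ → kibeudoemv.

kibeudoemv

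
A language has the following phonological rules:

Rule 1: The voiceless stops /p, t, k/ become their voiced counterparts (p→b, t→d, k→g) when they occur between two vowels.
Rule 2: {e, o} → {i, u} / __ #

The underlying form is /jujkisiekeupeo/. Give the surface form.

jujkisiegeubeu

Rule 1 (intervocalic voicing): /k/ is a voiceless stop between vowels /e/ and /e/, so it voices to [g]. /p/ is a voiceless stop between vowels /u/ and /e/, so it voices to [b]. /jujkisiekeupeo/ → jujkisiegeubeo.
Rule 2 (final vowel raising): /o/ is a mid vowel in word-final position, so it raises to [u]. /jujkisiegeubeo/ → jujkisiegeubeu.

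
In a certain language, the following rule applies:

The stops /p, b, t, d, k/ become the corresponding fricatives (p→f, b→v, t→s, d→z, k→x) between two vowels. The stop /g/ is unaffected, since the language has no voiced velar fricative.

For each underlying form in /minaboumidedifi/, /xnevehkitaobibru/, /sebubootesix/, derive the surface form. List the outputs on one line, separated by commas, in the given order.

/minaboumidedifi/: /b/ is a stop between vowels /a/ and /o/, so it spirantizes to the fricative [v]. /d/ is a stop between vowels /i/ and /e/, so it spirantizes to the fricative [z]. /d/ is a stop between vowels /e/ and /i/, so it spirantizes to the fricative [z]. → [minavoumizezifi].
/xnevehkitaobibru/: /t/ is a stop between vowels /i/ and /a/, so it spirantizes to the fricative [s]. /b/ is a stop between vowels /o/ and /i/, so it spirantizes to the fricative [v]. → [xnevehkisaovibru].
/sebubootesix/: /b/ is a stop between vowels /e/ and /u/, so it spirantizes to the fricative [v]. /b/ is a stop between vowels /u/ and /o/, so it spirantizes to the fricative [v]. /t/ is a stop between vowels /o/ and /e/, so it spirantizes to the fricative [s]. → [sevuvoosesix].

minavoumizezifi, xnevehkisaovibru, sevuvoosesix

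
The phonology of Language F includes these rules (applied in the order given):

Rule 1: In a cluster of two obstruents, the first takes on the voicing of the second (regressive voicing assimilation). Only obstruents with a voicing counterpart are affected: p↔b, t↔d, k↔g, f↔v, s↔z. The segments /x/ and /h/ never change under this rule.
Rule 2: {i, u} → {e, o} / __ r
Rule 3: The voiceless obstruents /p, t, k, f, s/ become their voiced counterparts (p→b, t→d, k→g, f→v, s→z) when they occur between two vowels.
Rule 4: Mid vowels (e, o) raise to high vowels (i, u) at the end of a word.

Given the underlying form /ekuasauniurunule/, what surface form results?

eguazauniorunuli

Rule 1 (regressive voicing assimilation): no segment meets the environment; /ekuasauniurunule/ is unchanged.
Rule 2 (pre-rhotic lowering): /u/ is a high vowel immediately before /r/, so it lowers to [o]. /ekuasauniurunule/ → ekuasauniorunule.
Rule 3 (intervocalic voicing): /k/ is a voiceless obstruent between vowels /e/ and /u/, so it voices to [g]. /s/ is a voiceless obstruent between vowels /a/ and /a/, so it voices to [z]. /ekuasauniorunule/ → eguazauniorunule.
Rule 4 (final vowel raising): /e/ is a mid vowel in word-final position, so it raises to [i]. /eguazauniorunule/ → eguazauniorunuli.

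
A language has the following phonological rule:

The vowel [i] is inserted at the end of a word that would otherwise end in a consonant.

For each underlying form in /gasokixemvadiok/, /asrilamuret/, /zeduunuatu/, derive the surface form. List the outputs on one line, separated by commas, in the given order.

gasokixemvadioki, asrilamureti, zeduunuatu

/gasokixemvadiok/: the form ends in the consonant /k/, so [i] is inserted word-finally. → [gasokixemvadioki].
/asrilamuret/: the form ends in the consonant /t/, so [i] is inserted word-finally. → [asrilamureti].
/zeduunuatu/: the rule's environment is not met; surfaces unchanged as [zeduunuatu].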